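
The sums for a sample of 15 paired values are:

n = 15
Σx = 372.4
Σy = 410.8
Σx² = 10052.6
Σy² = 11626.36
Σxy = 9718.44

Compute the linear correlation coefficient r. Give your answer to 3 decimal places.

r = (nΣxy − ΣxΣy) / √[(nΣx² − (Σx)²)(nΣy² − (Σy)²)]
Numerator: 15×9718.44 − 372.4×410.8 = -7205.32
Denominator: √[(150789 − 138681.76)(174395.4 − 168756.64)] = √[12107.24 × 5638.76] = 8262.5553
r = -7205.32 / 8262.5553 ≈ -0.872

-0.872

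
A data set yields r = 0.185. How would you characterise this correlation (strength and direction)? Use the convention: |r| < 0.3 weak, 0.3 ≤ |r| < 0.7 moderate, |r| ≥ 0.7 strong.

r = 0.185 > 0 so the relationship is positive.
|r| = 0.185, which falls in the weak range.

weak positive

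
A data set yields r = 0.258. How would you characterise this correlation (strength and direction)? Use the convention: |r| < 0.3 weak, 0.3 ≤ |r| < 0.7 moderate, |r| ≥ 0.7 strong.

r = 0.258 > 0 so the relationship is positive.
|r| = 0.258, which falls in the weak range.

weak positive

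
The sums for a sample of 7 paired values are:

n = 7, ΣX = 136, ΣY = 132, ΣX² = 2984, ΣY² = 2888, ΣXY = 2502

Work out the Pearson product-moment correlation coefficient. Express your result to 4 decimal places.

-0.1695

r = (nΣXY − ΣXΣY) / √[(nΣX² − (ΣX)²)(nΣY² − (ΣY)²)]
Numerator: 7×2502 − 136×132 = -438
Denominator: √[(20888 − 18496)(20216 − 17424)] = √[2392 × 2792] = 2584.2724
r = -438 / 2584.2724 ≈ -0.1695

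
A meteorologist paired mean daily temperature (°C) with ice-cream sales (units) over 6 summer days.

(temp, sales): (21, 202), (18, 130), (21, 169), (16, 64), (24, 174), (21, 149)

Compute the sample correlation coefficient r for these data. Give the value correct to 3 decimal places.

n = 6, Σx = 121, Σy = 888, Σx² = 2479, Σy² = 142838, Σxy = 18460
nΣxy − ΣxΣy = 110760 − 107448 = 3312
nΣx² − (Σx)² = 14874 − 14641 = 233; nΣy² − (Σy)² = 857028 − 788544 = 68484
r = 3312 / √(233 × 68484) = 3312 / 3994.5928 ≈ 0.829

0.829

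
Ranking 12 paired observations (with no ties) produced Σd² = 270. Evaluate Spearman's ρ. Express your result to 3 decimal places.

ρ = 1 − 6Σd² / [n(n²−1)] = 1 − 6×270 / (12×143)
  = 1 − 1620/1716 = 1 − 0.9441 ≈ 0.056

0.056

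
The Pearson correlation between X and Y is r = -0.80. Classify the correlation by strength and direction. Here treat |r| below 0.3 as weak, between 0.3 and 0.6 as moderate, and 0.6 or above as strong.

strong negative

r = -0.80 < 0 so the relationship is negative.
|r| = 0.80, which falls in the strong range.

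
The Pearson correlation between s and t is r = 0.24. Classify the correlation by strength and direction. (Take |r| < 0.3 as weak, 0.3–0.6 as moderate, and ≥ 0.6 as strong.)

weak positive

r = 0.24 > 0 so the relationship is positive.
|r| = 0.24, which falls in the weak range.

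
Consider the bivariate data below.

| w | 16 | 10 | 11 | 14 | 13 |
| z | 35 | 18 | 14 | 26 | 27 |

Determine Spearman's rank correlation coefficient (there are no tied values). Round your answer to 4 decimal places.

0.8000

Rank w: 5, 1, 2, 4, 3
Rank z: 5, 2, 1, 3, 4
d = rank(w) − rank(z): 0, -1, 1, 1, -1; Σd² = 4
ρ = 1 − 6Σd² / [n(n²−1)] = 1 − 6×4 / (5×24) = 1 − 24/120 ≈ 0.8000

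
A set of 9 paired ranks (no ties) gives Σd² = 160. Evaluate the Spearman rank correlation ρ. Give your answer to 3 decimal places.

ρ = 1 − 6Σd² / [n(n²−1)] = 1 − 6×160 / (9×80)
  = 1 − 960/720 = 1 − 1.3333 ≈ -0.333

-0.333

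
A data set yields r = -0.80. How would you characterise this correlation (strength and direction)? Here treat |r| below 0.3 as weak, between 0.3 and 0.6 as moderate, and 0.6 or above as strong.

r = -0.80 < 0 so the relationship is negative.
|r| = 0.80, which falls in the strong range.

strong negative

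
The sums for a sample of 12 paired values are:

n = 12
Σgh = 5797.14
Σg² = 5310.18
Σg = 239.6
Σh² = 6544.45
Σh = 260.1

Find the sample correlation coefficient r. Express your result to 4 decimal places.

r = (nΣgh − ΣgΣh) / √[(nΣg² − (Σg)²)(nΣh² − (Σh)²)]
Numerator: 12×5797.14 − 239.6×260.1 = 7245.72
Denominator: √[(63722.16 − 57408.16)(78533.4 − 67652.01)] = √[6314 × 10881.39] = 8288.8537
r = 7245.72 / 8288.8537 ≈ 0.8742

0.8742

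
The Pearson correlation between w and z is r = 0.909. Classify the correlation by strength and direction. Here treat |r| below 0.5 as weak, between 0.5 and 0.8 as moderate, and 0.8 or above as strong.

strong positive

r = 0.909 > 0 so the relationship is positive.
|r| = 0.909, which falls in the strong range.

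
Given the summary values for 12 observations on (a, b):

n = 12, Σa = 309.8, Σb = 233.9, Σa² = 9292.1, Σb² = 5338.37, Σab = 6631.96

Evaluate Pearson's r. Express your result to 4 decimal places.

0.5910

r = (nΣab − ΣaΣb) / √[(nΣa² − (Σa)²)(nΣb² − (Σb)²)]
Numerator: 12×6631.96 − 309.8×233.9 = 7121.3
Denominator: √[(111505.2 − 95976.04)(64060.44 − 54709.21)] = √[15529.16 × 9351.23] = 12050.5911
r = 7121.3 / 12050.5911 ≈ 0.5910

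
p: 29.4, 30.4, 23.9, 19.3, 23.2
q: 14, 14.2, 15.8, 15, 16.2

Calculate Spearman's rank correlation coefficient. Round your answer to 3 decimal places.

Rank p: 4, 5, 3, 1, 2
Rank q: 1, 2, 4, 3, 5
d = rank(p) − rank(q): 3, 3, -1, -2, -3; Σd² = 32
ρ = 1 − 6Σd² / [n(n²−1)] = 1 − 6×32 / (5×24) = 1 − 192/120 ≈ -0.600

-0.600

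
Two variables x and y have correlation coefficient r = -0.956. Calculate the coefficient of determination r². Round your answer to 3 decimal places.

0.914

r² = (-0.956)² = 0.914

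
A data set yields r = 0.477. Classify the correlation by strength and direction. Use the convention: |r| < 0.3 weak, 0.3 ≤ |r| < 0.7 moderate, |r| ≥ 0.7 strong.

moderate positive

r = 0.477 > 0 so the relationship is positive.
|r| = 0.477, which falls in the moderate range.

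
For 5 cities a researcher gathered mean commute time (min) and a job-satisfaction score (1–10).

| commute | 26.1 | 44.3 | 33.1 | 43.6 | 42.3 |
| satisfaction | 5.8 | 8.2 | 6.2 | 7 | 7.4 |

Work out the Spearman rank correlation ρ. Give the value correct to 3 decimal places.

Rank commute: 1, 5, 2, 4, 3
Rank satisfaction: 1, 5, 2, 3, 4
d = rank(commute) − rank(satisfaction): 0, 0, 0, 1, -1; Σd² = 2
ρ = 1 − 6Σd² / [n(n²−1)] = 1 − 6×2 / (5×24) = 1 − 12/120 ≈ 0.900

0.900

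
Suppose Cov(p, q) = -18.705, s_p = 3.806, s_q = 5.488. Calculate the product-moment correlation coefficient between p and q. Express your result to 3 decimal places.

-0.896

r = Cov(p,q) / (s_p · s_q) = -18.705 / (3.806 × 5.488)
  = -18.705 / 20.8873 ≈ -0.896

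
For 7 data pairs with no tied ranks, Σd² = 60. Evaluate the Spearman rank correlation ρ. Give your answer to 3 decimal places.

-0.071

ρ = 1 − 6Σd² / [n(n²−1)] = 1 − 6×60 / (7×48)
  = 1 − 360/336 = 1 − 1.0714 ≈ -0.071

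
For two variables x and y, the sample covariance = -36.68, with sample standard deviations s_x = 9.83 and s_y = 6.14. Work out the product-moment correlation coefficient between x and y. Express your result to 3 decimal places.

r = Cov(x,y) / (s_x · s_y) = -36.68 / (9.83 × 6.14)
  = -36.68 / 60.3562 ≈ -0.608

-0.608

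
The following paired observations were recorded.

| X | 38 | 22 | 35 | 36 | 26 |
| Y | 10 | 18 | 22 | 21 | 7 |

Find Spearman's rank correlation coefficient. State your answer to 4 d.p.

0.1000

Rank X: 5, 1, 3, 4, 2
Rank Y: 2, 3, 5, 4, 1
d = rank(X) − rank(Y): 3, -2, -2, 0, 1; Σd² = 18
ρ = 1 − 6Σd² / [n(n²−1)] = 1 − 6×18 / (5×24) = 1 − 108/120 ≈ 0.1000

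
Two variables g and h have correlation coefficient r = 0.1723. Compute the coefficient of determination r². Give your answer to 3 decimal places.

r² = (0.1723)² = 0.030

0.030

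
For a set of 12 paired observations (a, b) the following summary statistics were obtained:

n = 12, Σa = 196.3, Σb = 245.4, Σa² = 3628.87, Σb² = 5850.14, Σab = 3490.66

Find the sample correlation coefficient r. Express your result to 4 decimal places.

r = (nΣab − ΣaΣb) / √[(nΣa² − (Σa)²)(nΣb² − (Σb)²)]
Numerator: 12×3490.66 − 196.3×245.4 = -6284.1
Denominator: √[(43546.44 − 38533.69)(70201.68 − 60221.16)] = √[5012.75 × 9980.52] = 7073.1783
r = -6284.1 / 7073.1783 ≈ -0.8884

-0.8884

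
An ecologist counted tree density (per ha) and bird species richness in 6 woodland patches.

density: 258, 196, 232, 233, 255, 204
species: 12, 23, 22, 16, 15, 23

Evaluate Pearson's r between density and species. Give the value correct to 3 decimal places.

-0.889

n = 6, Σx = 1378, Σy = 111, Σx² = 319734, Σy² = 2167, Σxy = 24953
nΣxy − ΣxΣy = 149718 − 152958 = -3240
nΣx² − (Σx)² = 1918404 − 1898884 = 19520; nΣy² − (Σy)² = 13002 − 12321 = 681
r = -3240 / √(19520 × 681) = -3240 / 3645.9731 ≈ -0.889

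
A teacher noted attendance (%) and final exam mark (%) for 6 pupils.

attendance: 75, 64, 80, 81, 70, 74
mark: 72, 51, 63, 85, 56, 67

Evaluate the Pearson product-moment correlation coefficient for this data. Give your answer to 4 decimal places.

0.8091

n = 6, Σx = 444, Σy = 394, Σx² = 33058, Σy² = 26604, Σxy = 29467
nΣxy − ΣxΣy = 176802 − 174936 = 1866
nΣx² − (Σx)² = 198348 − 197136 = 1212; nΣy² − (Σy)² = 159624 − 155236 = 4388
r = 1866 / √(1212 × 4388) = 1866 / 2306.1344 ≈ 0.8091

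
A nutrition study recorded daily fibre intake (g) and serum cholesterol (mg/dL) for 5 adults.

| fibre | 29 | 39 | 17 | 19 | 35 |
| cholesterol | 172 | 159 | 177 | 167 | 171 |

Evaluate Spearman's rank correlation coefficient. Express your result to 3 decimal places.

Rank fibre: 3, 5, 1, 2, 4
Rank cholesterol: 4, 1, 5, 2, 3
d = rank(fibre) − rank(cholesterol): -1, 4, -4, 0, 1; Σd² = 34
ρ = 1 − 6Σd² / [n(n²−1)] = 1 − 6×34 / (5×24) = 1 − 204/120 ≈ -0.700

-0.700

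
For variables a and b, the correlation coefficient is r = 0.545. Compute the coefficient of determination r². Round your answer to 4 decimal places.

0.2970

r² = (0.545)² = 0.2970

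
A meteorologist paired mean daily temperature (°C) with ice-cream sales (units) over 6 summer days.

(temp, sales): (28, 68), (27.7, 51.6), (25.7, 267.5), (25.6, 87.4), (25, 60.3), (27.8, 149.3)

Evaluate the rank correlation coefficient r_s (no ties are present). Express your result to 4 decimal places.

0.0857

Rank temp: 6, 4, 3, 2, 1, 5
Rank sales: 3, 1, 6, 4, 2, 5
d = rank(temp) − rank(sales): 3, 3, -3, -2, -1, 0; Σd² = 32
ρ = 1 − 6Σd² / [n(n²−1)] = 1 − 6×32 / (6×35) = 1 − 192/210 ≈ 0.0857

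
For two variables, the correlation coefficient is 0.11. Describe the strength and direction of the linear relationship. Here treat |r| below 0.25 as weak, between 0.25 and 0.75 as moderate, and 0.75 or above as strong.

weak positive

r = 0.11 > 0 so the relationship is positive.
|r| = 0.11, which falls in the weak range.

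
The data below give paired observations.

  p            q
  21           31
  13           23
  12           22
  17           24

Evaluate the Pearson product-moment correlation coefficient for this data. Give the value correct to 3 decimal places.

n = 4, Σp = 63, Σq = 100, Σp² = 1043, Σq² = 2550, Σpq = 1622
nΣpq − ΣpΣq = 6488 − 6300 = 188
nΣp² − (Σp)² = 4172 − 3969 = 203; nΣq² − (Σq)² = 10200 − 10000 = 200
r = 188 / √(203 × 200) = 188 / 201.4944 ≈ 0.933

0.933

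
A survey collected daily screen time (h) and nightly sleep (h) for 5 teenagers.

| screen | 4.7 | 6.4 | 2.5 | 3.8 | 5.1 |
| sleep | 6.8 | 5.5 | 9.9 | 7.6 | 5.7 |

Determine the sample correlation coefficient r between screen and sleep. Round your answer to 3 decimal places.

n = 5, Σx = 22.5, Σy = 35.5, Σx² = 109.75, Σy² = 264.75, Σxy = 149.86
nΣxy − ΣxΣy = 749.3 − 798.75 = -49.45
nΣx² − (Σx)² = 548.75 − 506.25 = 42.5; nΣy² − (Σy)² = 1323.75 − 1260.25 = 63.5
r = -49.45 / √(42.5 × 63.5) = -49.45 / 51.9495 ≈ -0.952

-0.952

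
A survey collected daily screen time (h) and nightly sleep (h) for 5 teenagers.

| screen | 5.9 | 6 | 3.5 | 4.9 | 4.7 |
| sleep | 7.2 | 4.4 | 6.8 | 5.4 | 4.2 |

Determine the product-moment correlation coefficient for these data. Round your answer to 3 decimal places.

-0.201

n = 5, Σx = 25, Σy = 28, Σx² = 129.16, Σy² = 164.24, Σxy = 138.88
nΣxy − ΣxΣy = 694.4 − 700 = -5.6
nΣx² − (Σx)² = 645.8 − 625 = 20.8; nΣy² − (Σy)² = 821.2 − 784 = 37.2
r = -5.6 / √(20.8 × 37.2) = -5.6 / 27.8165 ≈ -0.201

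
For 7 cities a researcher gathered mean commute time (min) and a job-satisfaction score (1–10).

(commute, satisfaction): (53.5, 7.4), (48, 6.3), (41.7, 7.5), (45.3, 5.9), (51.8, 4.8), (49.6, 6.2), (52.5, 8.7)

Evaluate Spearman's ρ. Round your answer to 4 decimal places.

0.1429

Rank commute: 7, 3, 1, 2, 5, 4, 6
Rank satisfaction: 5, 4, 6, 2, 1, 3, 7
d = rank(commute) − rank(satisfaction): 2, -1, -5, 0, 4, 1, -1; Σd² = 48
ρ = 1 − 6Σd² / [n(n²−1)] = 1 − 6×48 / (7×48) = 1 − 288/336 ≈ 0.1429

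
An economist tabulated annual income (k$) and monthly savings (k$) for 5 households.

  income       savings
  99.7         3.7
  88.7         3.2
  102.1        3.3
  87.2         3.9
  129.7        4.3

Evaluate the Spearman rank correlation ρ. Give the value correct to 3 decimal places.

Rank income: 3, 2, 4, 1, 5
Rank savings: 3, 1, 2, 4, 5
d = rank(income) − rank(savings): 0, 1, 2, -3, 0; Σd² = 14
ρ = 1 − 6Σd² / [n(n²−1)] = 1 − 6×14 / (5×24) = 1 − 84/120 ≈ 0.300

0.300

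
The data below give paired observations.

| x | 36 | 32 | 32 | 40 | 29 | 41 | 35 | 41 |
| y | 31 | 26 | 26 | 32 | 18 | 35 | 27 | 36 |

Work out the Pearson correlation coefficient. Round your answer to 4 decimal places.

n = 8, Σx = 286, Σy = 231, Σx² = 10372, Σy² = 6911, Σxy = 8438
nΣxy − ΣxΣy = 67504 − 66066 = 1438
nΣx² − (Σx)² = 82976 − 81796 = 1180; nΣy² − (Σy)² = 55288 − 53361 = 1927
r = 1438 / √(1180 × 1927) = 1438 / 1507.9324 ≈ 0.9536

0.9536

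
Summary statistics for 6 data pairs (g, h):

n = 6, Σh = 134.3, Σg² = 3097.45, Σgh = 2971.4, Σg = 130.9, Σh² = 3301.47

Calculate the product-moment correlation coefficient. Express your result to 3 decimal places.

r = (nΣgh − ΣgΣh) / √[(nΣg² − (Σg)²)(nΣh² − (Σh)²)]
Numerator: 6×2971.4 − 130.9×134.3 = 248.53
Denominator: √[(18584.7 − 17134.81)(19808.82 − 18036.49)] = √[1449.89 × 1772.33] = 1603.0233
r = 248.53 / 1603.0233 ≈ 0.155

0.155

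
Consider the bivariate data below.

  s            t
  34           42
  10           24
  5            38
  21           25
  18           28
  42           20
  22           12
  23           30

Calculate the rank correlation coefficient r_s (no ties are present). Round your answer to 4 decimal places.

-0.1190

Rank s: 7, 2, 1, 4, 3, 8, 5, 6
Rank t: 8, 3, 7, 4, 5, 2, 1, 6
d = rank(s) − rank(t): -1, -1, -6, 0, -2, 6, 4, 0; Σd² = 94
ρ = 1 − 6Σd² / [n(n²−1)] = 1 − 6×94 / (8×63) = 1 − 564/504 ≈ -0.1190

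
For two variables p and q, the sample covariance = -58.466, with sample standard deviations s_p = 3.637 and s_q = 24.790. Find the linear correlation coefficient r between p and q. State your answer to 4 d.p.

r = Cov(p,q) / (s_p · s_q) = -58.466 / (3.637 × 24.790)
  = -58.466 / 90.1612 ≈ -0.6485

-0.6485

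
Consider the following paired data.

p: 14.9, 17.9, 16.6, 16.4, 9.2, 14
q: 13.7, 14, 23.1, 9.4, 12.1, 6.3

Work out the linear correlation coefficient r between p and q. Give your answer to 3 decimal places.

n = 6, Σp = 89, Σq = 78.6, Σp² = 1367.58, Σq² = 1191.76, Σpq = 1191.87
nΣpq − ΣpΣq = 7151.22 − 6995.4 = 155.82
nΣp² − (Σp)² = 8205.48 − 7921 = 284.48; nΣq² − (Σq)² = 7150.56 − 6177.96 = 972.6
r = 155.82 / √(284.48 × 972.6) = 155.82 / 526.0088 ≈ 0.296

0.296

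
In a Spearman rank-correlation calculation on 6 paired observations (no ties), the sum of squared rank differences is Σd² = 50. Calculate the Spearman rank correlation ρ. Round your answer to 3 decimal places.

ρ = 1 − 6Σd² / [n(n²−1)] = 1 − 6×50 / (6×35)
  = 1 − 300/210 = 1 − 1.4286 ≈ -0.429

-0.429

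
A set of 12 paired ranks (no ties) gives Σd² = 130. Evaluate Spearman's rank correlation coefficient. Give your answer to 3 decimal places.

ρ = 1 − 6Σd² / [n(n²−1)] = 1 − 6×130 / (12×143)
  = 1 − 780/1716 = 1 − 0.4545 ≈ 0.545

0.545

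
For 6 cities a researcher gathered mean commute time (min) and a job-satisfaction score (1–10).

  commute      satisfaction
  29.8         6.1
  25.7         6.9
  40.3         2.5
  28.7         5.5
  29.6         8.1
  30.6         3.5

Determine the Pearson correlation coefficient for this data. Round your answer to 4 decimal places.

-0.7477

n = 6, Σx = 184.7, Σy = 32.6, Σx² = 5808.83, Σy² = 199.18, Σxy = 964.57
nΣxy − ΣxΣy = 5787.42 − 6021.22 = -233.8
nΣx² − (Σx)² = 34852.98 − 34114.09 = 738.89; nΣy² − (Σy)² = 1195.08 − 1062.76 = 132.32
r = -233.8 / √(738.89 × 132.32) = -233.8 / 312.6818 ≈ -0.7477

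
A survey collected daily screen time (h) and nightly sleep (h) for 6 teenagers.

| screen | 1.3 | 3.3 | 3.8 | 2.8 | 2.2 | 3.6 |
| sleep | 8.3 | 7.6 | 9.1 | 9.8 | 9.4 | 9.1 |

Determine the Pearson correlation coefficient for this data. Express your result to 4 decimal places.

n = 6, Σx = 17, Σy = 53.3, Σx² = 52.66, Σy² = 476.67, Σxy = 151.33
nΣxy − ΣxΣy = 907.98 − 906.1 = 1.88
nΣx² − (Σx)² = 315.96 − 289 = 26.96; nΣy² − (Σy)² = 2860.02 − 2840.89 = 19.13
r = 1.88 / √(26.96 × 19.13) = 1.88 / 22.7100 ≈ 0.0828

0.0828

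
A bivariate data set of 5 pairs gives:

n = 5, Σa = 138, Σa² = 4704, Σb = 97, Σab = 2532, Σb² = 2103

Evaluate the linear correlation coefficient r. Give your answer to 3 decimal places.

r = (nΣab − ΣaΣb) / √[(nΣa² − (Σa)²)(nΣb² − (Σb)²)]
Numerator: 5×2532 − 138×97 = -726
Denominator: √[(23520 − 19044)(10515 − 9409)] = √[4476 × 1106] = 2224.9620
r = -726 / 2224.9620 ≈ -0.326

-0.326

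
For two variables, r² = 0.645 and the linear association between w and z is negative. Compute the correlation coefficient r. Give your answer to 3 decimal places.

|r| = √0.645 = 0.803
The association is negative, so r = −0.803.

-0.803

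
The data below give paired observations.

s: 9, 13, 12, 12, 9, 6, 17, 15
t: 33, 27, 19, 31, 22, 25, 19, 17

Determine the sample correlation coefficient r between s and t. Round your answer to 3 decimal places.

-0.477

n = 8, Σs = 93, Σt = 193, Σs² = 1169, Σt² = 4899, Σst = 2174
nΣst − ΣsΣt = 17392 − 17949 = -557
nΣs² − (Σs)² = 9352 − 8649 = 703; nΣt² − (Σt)² = 39192 − 37249 = 1943
r = -557 / √(703 × 1943) = -557 / 1168.7297 ≈ -0.477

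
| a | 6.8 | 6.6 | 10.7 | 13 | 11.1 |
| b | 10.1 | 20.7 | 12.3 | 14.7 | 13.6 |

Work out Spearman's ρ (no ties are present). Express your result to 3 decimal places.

Rank a: 2, 1, 3, 5, 4
Rank b: 1, 5, 2, 4, 3
d = rank(a) − rank(b): 1, -4, 1, 1, 1; Σd² = 20
ρ = 1 − 6Σd² / [n(n²−1)] = 1 − 6×20 / (5×24) = 1 − 120/120 ≈ 0.000

0.000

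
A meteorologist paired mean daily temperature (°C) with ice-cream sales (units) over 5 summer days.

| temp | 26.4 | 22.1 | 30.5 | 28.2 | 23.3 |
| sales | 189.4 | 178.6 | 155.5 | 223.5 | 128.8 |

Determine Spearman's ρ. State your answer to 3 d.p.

0.200

Rank temp: 3, 1, 5, 4, 2
Rank sales: 4, 3, 2, 5, 1
d = rank(temp) − rank(sales): -1, -2, 3, -1, 1; Σd² = 16
ρ = 1 − 6Σd² / [n(n²−1)] = 1 − 6×16 / (5×24) = 1 − 96/120 ≈ 0.200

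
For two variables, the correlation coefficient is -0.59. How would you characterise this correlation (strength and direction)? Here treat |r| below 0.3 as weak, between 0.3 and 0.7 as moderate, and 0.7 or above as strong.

moderate negative

r = -0.59 < 0 so the relationship is negative.
|r| = 0.59, which falls in the moderate range.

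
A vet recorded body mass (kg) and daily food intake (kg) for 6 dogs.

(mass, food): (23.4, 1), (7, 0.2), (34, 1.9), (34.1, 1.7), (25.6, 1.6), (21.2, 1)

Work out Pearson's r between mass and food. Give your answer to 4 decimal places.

n = 6, Σx = 145.3, Σy = 7.4, Σx² = 4020.17, Σy² = 11.1, Σxy = 209.53
nΣxy − ΣxΣy = 1257.18 − 1075.22 = 181.96
nΣx² − (Σx)² = 24121.02 − 21112.09 = 3008.93; nΣy² − (Σy)² = 66.6 − 54.76 = 11.84
r = 181.96 / √(3008.93 × 11.84) = 181.96 / 188.7478 ≈ 0.9640

0.9640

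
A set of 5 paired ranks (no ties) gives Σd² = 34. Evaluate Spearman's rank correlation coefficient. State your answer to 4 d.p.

-0.7000

ρ = 1 − 6Σd² / [n(n²−1)] = 1 − 6×34 / (5×24)
  = 1 − 204/120 = 1 − 1.70000 ≈ -0.7000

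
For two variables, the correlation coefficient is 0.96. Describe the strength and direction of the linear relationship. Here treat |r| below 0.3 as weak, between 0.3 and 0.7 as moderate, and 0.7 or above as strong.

strong positive

r = 0.96 > 0 so the relationship is positive.
|r| = 0.96, which falls in the strong range.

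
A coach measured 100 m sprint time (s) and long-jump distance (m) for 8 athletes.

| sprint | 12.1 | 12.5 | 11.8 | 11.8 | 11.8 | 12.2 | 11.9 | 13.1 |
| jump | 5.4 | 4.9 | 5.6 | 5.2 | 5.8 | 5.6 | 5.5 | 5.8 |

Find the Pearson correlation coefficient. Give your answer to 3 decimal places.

0.051

n = 8, Σx = 97.2, Σy = 43.8, Σx² = 1182.44, Σy² = 240.46, Σxy = 532.22
nΣxy − ΣxΣy = 4257.76 − 4257.36 = 0.4
nΣx² − (Σx)² = 9459.52 − 9447.84 = 11.68; nΣy² − (Σy)² = 1923.68 − 1918.44 = 5.24
r = 0.4 / √(11.68 × 5.24) = 0.4 / 7.8232 ≈ 0.051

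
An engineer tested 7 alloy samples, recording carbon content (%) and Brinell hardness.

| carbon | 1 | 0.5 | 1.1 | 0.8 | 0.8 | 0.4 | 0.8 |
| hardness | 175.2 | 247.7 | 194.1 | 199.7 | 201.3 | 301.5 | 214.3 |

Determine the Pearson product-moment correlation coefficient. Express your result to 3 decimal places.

n = 7, Σx = 5.4, Σy = 1533.8, Σx² = 4.54, Σy² = 346953.66, Σxy = 1125.4
nΣxy − ΣxΣy = 7877.8 − 8282.52 = -404.72
nΣx² − (Σx)² = 31.78 − 29.16 = 2.62; nΣy² − (Σy)² = 2428675.62 − 2352542.44 = 76133.18
r = -404.72 / √(2.62 × 76133.18) = -404.72 / 446.6194 ≈ -0.906

-0.906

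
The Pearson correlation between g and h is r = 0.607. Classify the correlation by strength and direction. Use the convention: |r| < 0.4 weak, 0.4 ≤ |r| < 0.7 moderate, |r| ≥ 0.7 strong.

moderate positive

r = 0.607 > 0 so the relationship is positive.
|r| = 0.607, which falls in the moderate range.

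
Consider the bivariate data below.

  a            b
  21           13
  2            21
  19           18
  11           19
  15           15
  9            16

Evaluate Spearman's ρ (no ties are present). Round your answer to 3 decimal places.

-0.714

Rank a: 6, 1, 5, 3, 4, 2
Rank b: 1, 6, 4, 5, 2, 3
d = rank(a) − rank(b): 5, -5, 1, -2, 2, -1; Σd² = 60
ρ = 1 − 6Σd² / [n(n²−1)] = 1 − 6×60 / (6×35) = 1 − 360/210 ≈ -0.714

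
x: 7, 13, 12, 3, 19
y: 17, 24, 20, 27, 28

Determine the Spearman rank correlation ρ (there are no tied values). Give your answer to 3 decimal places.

0.400

Rank x: 2, 4, 3, 1, 5
Rank y: 1, 3, 2, 4, 5
d = rank(x) − rank(y): 1, 1, 1, -3, 0; Σd² = 12
ρ = 1 − 6Σd² / [n(n²−1)] = 1 − 6×12 / (5×24) = 1 − 72/120 ≈ 0.400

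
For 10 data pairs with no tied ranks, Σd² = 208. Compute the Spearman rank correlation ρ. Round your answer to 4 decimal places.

ρ = 1 − 6Σd² / [n(n²−1)] = 1 − 6×208 / (10×99)
  = 1 − 1248/990 = 1 − 1.26061 ≈ -0.2606

-0.2606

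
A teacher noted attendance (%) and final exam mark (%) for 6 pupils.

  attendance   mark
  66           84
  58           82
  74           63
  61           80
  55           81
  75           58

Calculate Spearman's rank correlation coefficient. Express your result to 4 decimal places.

Rank attendance: 4, 2, 5, 3, 1, 6
Rank mark: 6, 5, 2, 3, 4, 1
d = rank(attendance) − rank(mark): -2, -3, 3, 0, -3, 5; Σd² = 56
ρ = 1 − 6Σd² / [n(n²−1)] = 1 − 6×56 / (6×35) = 1 − 336/210 ≈ -0.6000

-0.6000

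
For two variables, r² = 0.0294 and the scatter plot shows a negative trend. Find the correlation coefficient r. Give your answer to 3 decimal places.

|r| = √0.0294 = 0.171
The association is negative, so r = −0.171.

-0.171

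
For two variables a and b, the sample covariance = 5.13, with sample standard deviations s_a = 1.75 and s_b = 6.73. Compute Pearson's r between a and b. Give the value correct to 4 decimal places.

0.4356

r = Cov(a,b) / (s_a · s_b) = 5.13 / (1.75 × 6.73)
  = 5.13 / 11.7775 ≈ 0.4356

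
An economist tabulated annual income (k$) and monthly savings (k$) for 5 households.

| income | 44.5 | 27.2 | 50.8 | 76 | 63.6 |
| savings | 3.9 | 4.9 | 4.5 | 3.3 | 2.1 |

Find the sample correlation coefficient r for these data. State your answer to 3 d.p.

n = 5, Σx = 262.1, Σy = 18.7, Σx² = 15121.69, Σy² = 74.77, Σxy = 919.79
nΣxy − ΣxΣy = 4598.95 − 4901.27 = -302.32
nΣx² − (Σx)² = 75608.45 − 68696.41 = 6912.04; nΣy² − (Σy)² = 373.85 − 349.69 = 24.16
r = -302.32 / √(6912.04 × 24.16) = -302.32 / 408.6501 ≈ -0.740

-0.740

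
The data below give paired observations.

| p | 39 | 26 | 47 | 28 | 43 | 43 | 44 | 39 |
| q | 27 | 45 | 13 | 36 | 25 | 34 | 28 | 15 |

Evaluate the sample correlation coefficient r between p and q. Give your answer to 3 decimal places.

n = 8, Σp = 309, Σq = 223, Σp² = 12345, Σq² = 7009, Σpq = 8196
nΣpq − ΣpΣq = 65568 − 68907 = -3339
nΣp² − (Σp)² = 98760 − 95481 = 3279; nΣq² − (Σq)² = 56072 − 49729 = 6343
r = -3339 / √(3279 × 6343) = -3339 / 4560.5588 ≈ -0.732

-0.732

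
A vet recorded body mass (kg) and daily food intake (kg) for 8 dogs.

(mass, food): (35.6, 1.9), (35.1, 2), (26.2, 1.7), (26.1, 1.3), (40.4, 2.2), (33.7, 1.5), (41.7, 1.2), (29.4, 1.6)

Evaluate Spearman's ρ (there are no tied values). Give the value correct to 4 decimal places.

Rank mass: 6, 5, 2, 1, 7, 4, 8, 3
Rank food: 6, 7, 5, 2, 8, 3, 1, 4
d = rank(mass) − rank(food): 0, -2, -3, -1, -1, 1, 7, -1; Σd² = 66
ρ = 1 − 6Σd² / [n(n²−1)] = 1 − 6×66 / (8×63) = 1 − 396/504 ≈ 0.2143

0.2143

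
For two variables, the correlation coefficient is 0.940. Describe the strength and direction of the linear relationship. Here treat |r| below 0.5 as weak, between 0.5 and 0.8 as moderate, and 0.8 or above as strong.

strong positive

r = 0.940 > 0 so the relationship is positive.
|r| = 0.940, which falls in the strong range.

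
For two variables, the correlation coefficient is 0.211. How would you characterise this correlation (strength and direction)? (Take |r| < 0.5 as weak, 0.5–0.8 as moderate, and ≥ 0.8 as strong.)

r = 0.211 > 0 so the relationship is positive.
|r| = 0.211, which falls in the weak range.

weak positive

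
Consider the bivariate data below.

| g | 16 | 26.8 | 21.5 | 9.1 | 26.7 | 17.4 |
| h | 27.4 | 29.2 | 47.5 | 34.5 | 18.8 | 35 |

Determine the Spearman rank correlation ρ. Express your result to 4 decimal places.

Rank g: 2, 6, 4, 1, 5, 3
Rank h: 2, 3, 6, 4, 1, 5
d = rank(g) − rank(h): 0, 3, -2, -3, 4, -2; Σd² = 42
ρ = 1 − 6Σd² / [n(n²−1)] = 1 − 6×42 / (6×35) = 1 − 252/210 ≈ -0.2000

-0.2000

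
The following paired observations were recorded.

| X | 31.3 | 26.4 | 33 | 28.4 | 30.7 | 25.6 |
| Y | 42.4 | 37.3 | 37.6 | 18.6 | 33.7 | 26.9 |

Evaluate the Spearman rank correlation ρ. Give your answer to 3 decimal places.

Rank X: 5, 2, 6, 3, 4, 1
Rank Y: 6, 4, 5, 1, 3, 2
d = rank(X) − rank(Y): -1, -2, 1, 2, 1, -1; Σd² = 12
ρ = 1 − 6Σd² / [n(n²−1)] = 1 − 6×12 / (6×35) = 1 − 72/210 ≈ 0.657

0.657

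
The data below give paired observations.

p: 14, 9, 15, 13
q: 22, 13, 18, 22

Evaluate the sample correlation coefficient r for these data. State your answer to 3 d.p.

0.734

n = 4, Σp = 51, Σq = 75, Σp² = 671, Σq² = 1461, Σpq = 981
nΣpq − ΣpΣq = 3924 − 3825 = 99
nΣp² − (Σp)² = 2684 − 2601 = 83; nΣq² − (Σq)² = 5844 − 5625 = 219
r = 99 / √(83 × 219) = 99 / 134.8221 ≈ 0.734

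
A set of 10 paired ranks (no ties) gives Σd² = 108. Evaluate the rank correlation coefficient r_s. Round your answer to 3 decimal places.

ρ = 1 − 6Σd² / [n(n²−1)] = 1 − 6×108 / (10×99)
  = 1 − 648/990 = 1 − 0.6545 ≈ 0.345

0.345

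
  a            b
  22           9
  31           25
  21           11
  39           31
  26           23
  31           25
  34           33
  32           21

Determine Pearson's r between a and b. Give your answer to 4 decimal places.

0.8987

n = 8, Σa = 236, Σb = 178, Σa² = 7224, Σb² = 4472, Σab = 5580
nΣab − ΣaΣb = 44640 − 42008 = 2632
nΣa² − (Σa)² = 57792 − 55696 = 2096; nΣb² − (Σb)² = 35776 − 31684 = 4092
r = 2632 / √(2096 × 4092) = 2632 / 2928.6229 ≈ 0.8987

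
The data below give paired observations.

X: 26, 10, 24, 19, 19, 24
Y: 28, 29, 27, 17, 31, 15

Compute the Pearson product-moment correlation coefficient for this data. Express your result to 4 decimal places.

n = 6, ΣX = 122, ΣY = 147, ΣX² = 2650, ΣY² = 3829, ΣXY = 2938
nΣXY − ΣXΣY = 17628 − 17934 = -306
nΣX² − (ΣX)² = 15900 − 14884 = 1016; nΣY² − (ΣY)² = 22974 − 21609 = 1365
r = -306 / √(1016 × 1365) = -306 / 1177.6417 ≈ -0.2598

-0.2598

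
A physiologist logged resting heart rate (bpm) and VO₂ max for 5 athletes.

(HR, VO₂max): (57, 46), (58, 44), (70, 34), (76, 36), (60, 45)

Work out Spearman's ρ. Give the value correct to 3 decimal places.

Rank HR: 1, 2, 4, 5, 3
Rank VO₂max: 5, 3, 1, 2, 4
d = rank(HR) − rank(VO₂max): -4, -1, 3, 3, -1; Σd² = 36
ρ = 1 − 6Σd² / [n(n²−1)] = 1 − 6×36 / (5×24) = 1 − 216/120 ≈ -0.800

-0.800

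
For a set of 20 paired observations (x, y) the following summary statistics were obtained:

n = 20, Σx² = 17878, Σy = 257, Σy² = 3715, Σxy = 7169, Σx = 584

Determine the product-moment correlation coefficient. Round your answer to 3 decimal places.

r = (nΣxy − ΣxΣy) / √[(nΣx² − (Σx)²)(nΣy² − (Σy)²)]
Numerator: 20×7169 − 584×257 = -6708
Denominator: √[(357560 − 341056)(74300 − 66049)] = √[16504 × 8251] = 11669.3832
r = -6708 / 11669.3832 ≈ -0.575

-0.575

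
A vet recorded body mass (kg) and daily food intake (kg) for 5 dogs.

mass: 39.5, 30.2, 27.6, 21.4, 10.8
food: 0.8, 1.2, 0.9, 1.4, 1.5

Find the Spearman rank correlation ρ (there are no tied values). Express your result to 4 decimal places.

-0.9000

Rank mass: 5, 4, 3, 2, 1
Rank food: 1, 3, 2, 4, 5
d = rank(mass) − rank(food): 4, 1, 1, -2, -4; Σd² = 38
ρ = 1 − 6Σd² / [n(n²−1)] = 1 − 6×38 / (5×24) = 1 − 228/120 ≈ -0.9000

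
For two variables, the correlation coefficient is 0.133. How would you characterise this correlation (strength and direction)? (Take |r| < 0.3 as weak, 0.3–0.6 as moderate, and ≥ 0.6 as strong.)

r = 0.133 > 0 so the relationship is positive.
|r| = 0.133, which falls in the weak range.

weak positive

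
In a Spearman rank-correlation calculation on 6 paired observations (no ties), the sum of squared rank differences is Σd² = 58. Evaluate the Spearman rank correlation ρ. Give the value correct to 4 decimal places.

-0.6571

ρ = 1 − 6Σd² / [n(n²−1)] = 1 − 6×58 / (6×35)
  = 1 − 348/210 = 1 − 1.65714 ≈ -0.6571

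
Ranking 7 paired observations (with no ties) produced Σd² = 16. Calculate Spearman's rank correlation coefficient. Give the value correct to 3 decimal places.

0.714

ρ = 1 − 6Σd² / [n(n²−1)] = 1 − 6×16 / (7×48)
  = 1 − 96/336 = 1 − 0.2857 ≈ 0.714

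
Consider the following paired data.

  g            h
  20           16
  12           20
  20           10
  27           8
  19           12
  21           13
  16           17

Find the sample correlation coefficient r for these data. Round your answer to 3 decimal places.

n = 7, Σg = 135, Σh = 96, Σg² = 2731, Σh² = 1422, Σgh = 1749
nΣgh − ΣgΣh = 12243 − 12960 = -717
nΣg² − (Σg)² = 19117 − 18225 = 892; nΣh² − (Σh)² = 9954 − 9216 = 738
r = -717 / √(892 × 738) = -717 / 811.3544 ≈ -0.884

-0.884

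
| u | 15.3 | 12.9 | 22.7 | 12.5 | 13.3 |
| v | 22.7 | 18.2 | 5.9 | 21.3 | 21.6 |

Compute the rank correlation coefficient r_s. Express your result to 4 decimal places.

-0.1000

Rank u: 4, 2, 5, 1, 3
Rank v: 5, 2, 1, 3, 4
d = rank(u) − rank(v): -1, 0, 4, -2, -1; Σd² = 22
ρ = 1 − 6Σd² / [n(n²−1)] = 1 − 6×22 / (5×24) = 1 − 132/120 ≈ -0.1000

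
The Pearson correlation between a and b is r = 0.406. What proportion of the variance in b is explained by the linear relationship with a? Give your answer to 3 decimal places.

0.165

r² = (0.406)² = 0.165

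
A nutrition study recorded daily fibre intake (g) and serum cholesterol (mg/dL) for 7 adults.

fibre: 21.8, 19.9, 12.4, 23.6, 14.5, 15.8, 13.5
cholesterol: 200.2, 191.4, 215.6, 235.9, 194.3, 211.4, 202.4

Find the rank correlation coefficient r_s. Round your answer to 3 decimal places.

Rank fibre: 6, 5, 1, 7, 3, 4, 2
Rank cholesterol: 3, 1, 6, 7, 2, 5, 4
d = rank(fibre) − rank(cholesterol): 3, 4, -5, 0, 1, -1, -2; Σd² = 56
ρ = 1 − 6Σd² / [n(n²−1)] = 1 − 6×56 / (7×48) = 1 − 336/336 ≈ 0.000

0.000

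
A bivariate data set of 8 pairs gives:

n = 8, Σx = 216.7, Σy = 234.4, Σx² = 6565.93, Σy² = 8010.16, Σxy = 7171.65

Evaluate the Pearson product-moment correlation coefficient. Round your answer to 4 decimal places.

0.9222

r = (nΣxy − ΣxΣy) / √[(nΣx² − (Σx)²)(nΣy² − (Σy)²)]
Numerator: 8×7171.65 − 216.7×234.4 = 6578.72
Denominator: √[(52527.44 − 46958.89)(64081.28 − 54943.36)] = √[5568.55 × 9137.92] = 7133.3698
r = 6578.72 / 7133.3698 ≈ 0.9222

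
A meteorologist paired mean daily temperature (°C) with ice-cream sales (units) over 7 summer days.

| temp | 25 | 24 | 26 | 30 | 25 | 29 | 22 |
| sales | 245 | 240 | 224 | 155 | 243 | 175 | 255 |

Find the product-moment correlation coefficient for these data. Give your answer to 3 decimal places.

-0.958

n = 7, Σx = 181, Σy = 1537, Σx² = 4727, Σy² = 346525, Σxy = 39119
nΣxy − ΣxΣy = 273833 − 278197 = -4364
nΣx² − (Σx)² = 33089 − 32761 = 328; nΣy² − (Σy)² = 2425675 − 2362369 = 63306
r = -4364 / √(328 × 63306) = -4364 / 4556.7936 ≈ -0.958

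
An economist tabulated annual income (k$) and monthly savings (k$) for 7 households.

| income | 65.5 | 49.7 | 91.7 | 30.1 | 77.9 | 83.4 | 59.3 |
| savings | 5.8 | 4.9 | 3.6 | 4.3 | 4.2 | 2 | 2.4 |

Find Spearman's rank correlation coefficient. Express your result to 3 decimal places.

-0.500

Rank income: 4, 2, 7, 1, 5, 6, 3
Rank savings: 7, 6, 3, 5, 4, 1, 2
d = rank(income) − rank(savings): -3, -4, 4, -4, 1, 5, 1; Σd² = 84
ρ = 1 − 6Σd² / [n(n²−1)] = 1 − 6×84 / (7×48) = 1 − 504/336 ≈ -0.500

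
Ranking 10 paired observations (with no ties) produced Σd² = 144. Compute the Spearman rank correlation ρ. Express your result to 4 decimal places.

ρ = 1 − 6Σd² / [n(n²−1)] = 1 − 6×144 / (10×99)
  = 1 − 864/990 = 1 − 0.87273 ≈ 0.1273

0.1273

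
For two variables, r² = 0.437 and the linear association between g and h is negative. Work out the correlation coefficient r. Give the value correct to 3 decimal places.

-0.661

|r| = √0.437 = 0.661
The association is negative, so r = −0.661.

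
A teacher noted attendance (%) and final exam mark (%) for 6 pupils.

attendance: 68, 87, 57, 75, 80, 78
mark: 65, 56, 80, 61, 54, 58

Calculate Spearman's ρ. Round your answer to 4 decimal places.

-0.9429

Rank attendance: 2, 6, 1, 3, 5, 4
Rank mark: 5, 2, 6, 4, 1, 3
d = rank(attendance) − rank(mark): -3, 4, -5, -1, 4, 1; Σd² = 68
ρ = 1 − 6Σd² / [n(n²−1)] = 1 − 6×68 / (6×35) = 1 − 408/210 ≈ -0.9429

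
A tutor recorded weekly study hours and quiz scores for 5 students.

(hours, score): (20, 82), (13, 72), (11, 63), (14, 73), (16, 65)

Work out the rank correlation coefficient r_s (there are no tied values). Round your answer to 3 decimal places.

0.700

Rank hours: 5, 2, 1, 3, 4
Rank score: 5, 3, 1, 4, 2
d = rank(hours) − rank(score): 0, -1, 0, -1, 2; Σd² = 6
ρ = 1 − 6Σd² / [n(n²−1)] = 1 − 6×6 / (5×24) = 1 − 36/120 ≈ 0.700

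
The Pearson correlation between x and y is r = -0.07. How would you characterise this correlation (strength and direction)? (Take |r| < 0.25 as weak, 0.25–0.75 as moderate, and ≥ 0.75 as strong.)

r = -0.07 < 0 so the relationship is negative.
|r| = 0.07, which falls in the weak range.

weak negative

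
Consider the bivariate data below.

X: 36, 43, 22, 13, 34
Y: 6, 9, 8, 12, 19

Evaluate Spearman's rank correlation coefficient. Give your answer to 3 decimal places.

-0.300

Rank X: 4, 5, 2, 1, 3
Rank Y: 1, 3, 2, 4, 5
d = rank(X) − rank(Y): 3, 2, 0, -3, -2; Σd² = 26
ρ = 1 − 6Σd² / [n(n²−1)] = 1 − 6×26 / (5×24) = 1 − 156/120 ≈ -0.300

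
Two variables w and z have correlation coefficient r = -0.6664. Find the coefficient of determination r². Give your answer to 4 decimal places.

r² = (-0.6664)² = 0.4441

0.4441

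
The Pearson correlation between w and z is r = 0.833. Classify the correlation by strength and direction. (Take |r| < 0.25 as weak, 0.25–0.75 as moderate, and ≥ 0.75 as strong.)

strong positive

r = 0.833 > 0 so the relationship is positive.
|r| = 0.833, which falls in the strong range.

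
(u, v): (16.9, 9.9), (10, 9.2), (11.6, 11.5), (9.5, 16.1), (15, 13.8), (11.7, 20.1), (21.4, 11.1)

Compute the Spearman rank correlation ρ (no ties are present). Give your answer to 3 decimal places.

Rank u: 6, 2, 3, 1, 5, 4, 7
Rank v: 2, 1, 4, 6, 5, 7, 3
d = rank(u) − rank(v): 4, 1, -1, -5, 0, -3, 4; Σd² = 68
ρ = 1 − 6Σd² / [n(n²−1)] = 1 − 6×68 / (7×48) = 1 − 408/336 ≈ -0.214

-0.214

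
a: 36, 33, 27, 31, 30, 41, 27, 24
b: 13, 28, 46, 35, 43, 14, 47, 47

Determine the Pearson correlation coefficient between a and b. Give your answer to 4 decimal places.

n = 8, Σa = 249, Σb = 273, Σa² = 7961, Σb² = 10757, Σab = 7980
nΣab − ΣaΣb = 63840 − 67977 = -4137
nΣa² − (Σa)² = 63688 − 62001 = 1687; nΣb² − (Σb)² = 86056 − 74529 = 11527
r = -4137 / √(1687 × 11527) = -4137 / 4409.7675 ≈ -0.9381

-0.9381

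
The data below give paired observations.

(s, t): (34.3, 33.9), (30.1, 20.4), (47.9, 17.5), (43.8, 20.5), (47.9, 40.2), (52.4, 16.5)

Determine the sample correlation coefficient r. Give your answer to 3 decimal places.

n = 6, Σs = 256.4, Σt = 149, Σs² = 11335.52, Σt² = 4180.16, Σst = 6303.14
nΣst − ΣsΣt = 37818.84 − 38203.6 = -384.76
nΣs² − (Σs)² = 68013.12 − 65740.96 = 2272.16; nΣt² − (Σt)² = 25080.96 − 22201 = 2879.96
r = -384.76 / √(2272.16 × 2879.96) = -384.76 / 2558.0715 ≈ -0.150

-0.150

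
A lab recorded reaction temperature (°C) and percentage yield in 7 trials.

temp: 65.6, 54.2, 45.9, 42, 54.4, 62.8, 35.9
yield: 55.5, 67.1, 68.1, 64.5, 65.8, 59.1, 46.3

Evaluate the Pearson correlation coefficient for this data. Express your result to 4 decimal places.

n = 7, Σx = 360.8, Σy = 426.4, Σx² = 19303.82, Σy² = 26346.66, Σxy = 22065.58
nΣxy − ΣxΣy = 154459.06 − 153845.12 = 613.94
nΣx² − (Σx)² = 135126.74 − 130176.64 = 4950.1; nΣy² − (Σy)² = 184426.62 − 181816.96 = 2609.66
r = 613.94 / √(4950.1 × 2609.66) = 613.94 / 3594.1728 ≈ 0.1708

0.1708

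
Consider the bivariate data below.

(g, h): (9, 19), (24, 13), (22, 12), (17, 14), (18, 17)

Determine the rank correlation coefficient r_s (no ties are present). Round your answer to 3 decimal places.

Rank g: 1, 5, 4, 2, 3
Rank h: 5, 2, 1, 3, 4
d = rank(g) − rank(h): -4, 3, 3, -1, -1; Σd² = 36
ρ = 1 − 6Σd² / [n(n²−1)] = 1 − 6×36 / (5×24) = 1 − 216/120 ≈ -0.800

-0.800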